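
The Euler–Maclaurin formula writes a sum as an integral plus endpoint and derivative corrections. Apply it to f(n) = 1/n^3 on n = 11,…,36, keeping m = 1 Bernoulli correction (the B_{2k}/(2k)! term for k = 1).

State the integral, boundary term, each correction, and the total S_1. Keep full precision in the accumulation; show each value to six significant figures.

S_1 ≈ 0.00414973

The integral term ∫_11^36 1/x^3 dx = 0.00374643.
½[f(11) + f(36)] = ½[0.000751315 + 2.14335e-05] = 0.000386374.
Running total after boundary: 0.00413280.
Order-1 term: 1/12 · (-1.78612e-06 − (-0.000204904)) = 1.69265e-05.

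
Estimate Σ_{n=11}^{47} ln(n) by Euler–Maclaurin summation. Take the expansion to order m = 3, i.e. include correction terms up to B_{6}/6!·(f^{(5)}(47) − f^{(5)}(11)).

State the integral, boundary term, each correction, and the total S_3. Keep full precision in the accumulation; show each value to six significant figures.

Integral: ∫_11^47 ln(x) dx = 118.580.
½[f(11) + f(47)] = ½[2.39790 + 3.85015] = 3.12402.
So far: 121.704.
k=1: B_{2}/(2)! × [f^{(1)}(47) − f^{(1)}(11)] = 1/12 × (0.0212766 − 0.0909091) = -0.00580271.
Running total after k=1: 121.698.
k=2: B_{4}/(4)! × [f^{(3)}(47) − f^{(3)}(11)] = −1/720 × (1.92636e-05 − 0.00150263) = 2.06023e-06.
Running total after k=2: 121.698.
k=3: B_{6}/(6)! × [f^{(5)}(47) − f^{(5)}(11)] = 1/30240 × (1.04646e-07 − 0.000149021) = -4.92449e-09.

S_3 ≈ 121.698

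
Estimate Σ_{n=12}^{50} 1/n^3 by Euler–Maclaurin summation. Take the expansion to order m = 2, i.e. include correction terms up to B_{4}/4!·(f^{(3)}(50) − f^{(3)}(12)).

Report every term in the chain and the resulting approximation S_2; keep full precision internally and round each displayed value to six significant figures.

S_2 ≈ 0.00357756

Integral: ∫_12^50 1/x^3 dx = 0.00327222.
½[f(12) + f(50)] = ½[0.000578704 + 8.00000e-06] = 0.000293352.
Running total after boundary: 0.00356557.
k=1: B_{2}/(2)! × [f^{(1)}(50) − f^{(1)}(12)] = 1/12 × (-4.80000e-07 − (-0.000144676)) = 1.20163e-05.
Partial sum through k=1: 0.00357759.
k=2: B_{4}/(4)! × [f^{(3)}(50) − f^{(3)}(12)] = −1/720 × (-3.84000e-09 − (-2.00939e-05)) = -2.79028e-08.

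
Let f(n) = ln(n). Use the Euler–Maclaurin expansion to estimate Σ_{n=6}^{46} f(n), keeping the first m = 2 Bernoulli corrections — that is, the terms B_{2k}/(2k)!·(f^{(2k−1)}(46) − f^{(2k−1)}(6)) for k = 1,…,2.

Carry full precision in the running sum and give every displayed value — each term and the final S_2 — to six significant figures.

Integral: ∫_6^46 ln(x) dx = 125.367.
½[f(6) + f(46)] = ½[1.79176 + 3.82864] = 2.81020.
Integral + boundary = 128.177.
Correction k=1: B_{2}/2! · (f^{(1)}(46) − f^{(1)}(6)) = 1/12 · (0.0217391 − 0.166667) = -0.0120773.
Partial sum through k=1: 128.165.
Correction k=2: B_{4}/4! · (f^{(3)}(46) − f^{(3)}(6)) = −1/720 · (2.05474e-05 − 0.00925926) = 1.28315e-05.

S_2 ≈ 128.165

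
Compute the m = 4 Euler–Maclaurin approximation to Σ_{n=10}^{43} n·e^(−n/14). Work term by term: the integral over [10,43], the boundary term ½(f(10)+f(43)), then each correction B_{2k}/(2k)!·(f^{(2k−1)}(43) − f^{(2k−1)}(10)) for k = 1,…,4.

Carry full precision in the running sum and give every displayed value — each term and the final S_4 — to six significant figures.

Integral: ∫_10^43 x·e^(−x/14) dx = 127.495.
Endpoint term: (f(10) + f(43))/2 = (4.89542 + 1.99326)/2 = 3.44434.
Integral + boundary = 130.939.
Order-1 term: 1/12 · (-0.0960208 − 0.139869) = -0.0196575.
After k=1: 130.919.
Order-2 term: −1/720 · (-1.68932e-05 − 0.00570894) = 7.95255e-06.
After k=2: 130.919.
Order-3 term: 1/30240 · (2.32712e-06 − 5.46136e-05) = -1.72905e-09.
After k=3: 130.919.
Order-4 term: −1/1209600 · (2.41859e-08 − 4.08673e-07) = 3.17863e-13.

S_4 ≈ 130.919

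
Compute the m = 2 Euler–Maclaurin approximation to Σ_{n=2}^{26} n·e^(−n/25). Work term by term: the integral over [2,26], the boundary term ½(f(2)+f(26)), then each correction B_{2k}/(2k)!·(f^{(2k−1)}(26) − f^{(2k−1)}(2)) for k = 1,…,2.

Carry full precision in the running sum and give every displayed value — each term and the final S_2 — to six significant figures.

Integral: ∫_2^26 x·e^(−x/25) dx = 172.449.
Boundary: ½(f(2) + f(26)) = ½(1.84623 + 9.18982) = 5.51803.
Running total after boundary: 177.967.
Correction k=1: B_{2}/2! · (f^{(1)}(26) − f^{(1)}(2)) = 1/12 · (-0.0141382 − 0.849267) = -0.0719504.
Partial sum through k=1: 177.895.
Correction k=2: B_{4}/4! · (f^{(3)}(26) − f^{(3)}(2)) = −1/720 · (0.00110843 − 0.00431280) = 4.45051e-06.

S_2 ≈ 177.895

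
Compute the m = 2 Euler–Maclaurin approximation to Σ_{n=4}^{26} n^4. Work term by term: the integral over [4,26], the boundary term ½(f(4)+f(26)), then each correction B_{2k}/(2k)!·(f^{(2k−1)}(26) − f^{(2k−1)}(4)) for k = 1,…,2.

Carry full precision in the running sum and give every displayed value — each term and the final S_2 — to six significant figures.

∫_4^26 x^4 dx evaluates to 2.37607e+06.
½[f(4) + f(26)] = ½[256.000 + 456976] = 228616.
So far: 2.60469e+06.
Order-1 term: 1/12 · (70304.0 − 256.000) = 5837.33.
After k=1: 2.61052e+06.
Order-2 term: −1/720 · (624.000 − 96.0000) = -0.733333.

S_2 ≈ 2.61052e+06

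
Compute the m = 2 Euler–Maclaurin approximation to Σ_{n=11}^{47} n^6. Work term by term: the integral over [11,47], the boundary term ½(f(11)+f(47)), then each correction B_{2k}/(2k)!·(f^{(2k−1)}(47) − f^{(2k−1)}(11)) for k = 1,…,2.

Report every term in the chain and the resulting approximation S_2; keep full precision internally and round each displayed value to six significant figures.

The integral term ∫_11^47 x^6 dx = 7.23719e+10.
Endpoint term: (f(11) + f(47))/2 = (1.77156e+06 + 1.07792e+10)/2 = 5.39049e+09.
So far: 7.77624e+10.
Correction k=1: B_{2}/2! · (f^{(1)}(47) − f^{(1)}(11)) = 1/12 · (1.37607e+09 − 966306) = 1.14592e+08.
After k=1: 7.78770e+10.
Correction k=2: B_{4}/4! · (f^{(3)}(47) − f^{(3)}(11)) = −1/720 · (1.24588e+07 − 159720) = -17082.0.

S_2 ≈ 7.78770e+10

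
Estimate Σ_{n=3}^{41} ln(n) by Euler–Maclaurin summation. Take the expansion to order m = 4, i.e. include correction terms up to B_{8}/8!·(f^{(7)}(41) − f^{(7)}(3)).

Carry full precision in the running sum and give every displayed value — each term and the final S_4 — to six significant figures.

The integral term ∫_3^41 ln(x) dx = 110.961.
Endpoint term: (f(3) + f(41))/2 = (1.09861 + 3.71357)/2 = 2.40609.
Integral + boundary = 113.367.
Correction k=1: B_{2}/2! · (f^{(1)}(41) − f^{(1)}(3)) = 1/12 · (0.0243902 − 0.333333) = -0.0257453.
Running total after k=1: 113.341.
Correction k=2: B_{4}/4! · (f^{(3)}(41) − f^{(3)}(3)) = −1/720 · (2.90187e-05 − 0.0740741) = 0.000102840.
Running total after k=2: 113.341.
Correction k=3: B_{6}/6! · (f^{(5)}(41) − f^{(5)}(3)) = 1/30240 · (2.07153e-07 − 0.0987654) = -3.26605e-06.
Running total after k=3: 113.341.
Correction k=4: B_{8}/8! · (f^{(7)}(41) − f^{(7)}(3)) = −1/1209600 · (3.69697e-09 − 0.329218) = 2.72171e-07.

S_4 ≈ 113.341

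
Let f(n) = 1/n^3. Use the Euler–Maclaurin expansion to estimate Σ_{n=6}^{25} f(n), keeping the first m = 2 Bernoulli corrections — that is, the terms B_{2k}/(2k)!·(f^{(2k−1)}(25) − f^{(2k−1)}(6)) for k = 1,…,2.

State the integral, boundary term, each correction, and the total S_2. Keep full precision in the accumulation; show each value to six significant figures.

S_2 ≈ 0.0156262

Integral: ∫_6^25 1/x^3 dx = 0.0130889.
Endpoint term: (f(6) + f(25))/2 = (0.00462963 + 6.40000e-05)/2 = 0.00234681.
So far: 0.0154357.
Correction k=1: B_{2}/2! · (f^{(1)}(25) − f^{(1)}(6)) = 1/12 · (-7.68000e-06 − (-0.00231481)) = 0.000192261.
Running total after k=1: 0.0156280.
Correction k=2: B_{4}/4! · (f^{(3)}(25) − f^{(3)}(6)) = −1/720 · (-2.45760e-07 − (-0.00128601)) = -1.78578e-06.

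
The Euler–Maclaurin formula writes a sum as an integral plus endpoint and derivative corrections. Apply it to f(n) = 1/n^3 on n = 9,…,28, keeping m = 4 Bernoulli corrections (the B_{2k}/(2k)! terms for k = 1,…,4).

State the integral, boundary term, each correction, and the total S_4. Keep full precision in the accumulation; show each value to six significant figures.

S_4 ≈ 0.00628127

The integral term ∫_9^28 1/x^3 dx = 0.00553508.
½[f(9) + f(28)] = ½[0.00137174 + 4.55539e-05] = 0.000708648.
So far: 0.00624373.
Order-1 term: 1/12 · (-4.88078e-06 − (-0.000457247)) = 3.76972e-05.
Partial sum through k=1: 0.00628143.
Order-2 term: −1/720 · (-1.24510e-07 − (-0.000112901)) = -1.56633e-07.
Partial sum through k=2: 0.00628127.
Order-3 term: 1/30240 · (-6.67016e-09 − (-5.85410e-05)) = 1.93566e-09.
Partial sum through k=3: 0.00628127.
Order-4 term: −1/1209600 · (-6.12566e-10 − (-5.20365e-05)) = -4.30191e-11.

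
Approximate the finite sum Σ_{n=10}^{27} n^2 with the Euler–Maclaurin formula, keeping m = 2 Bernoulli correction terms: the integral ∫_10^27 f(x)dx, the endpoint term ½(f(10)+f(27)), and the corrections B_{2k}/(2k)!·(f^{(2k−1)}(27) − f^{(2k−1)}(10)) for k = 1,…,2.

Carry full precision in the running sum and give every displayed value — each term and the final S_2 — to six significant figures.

S_2 ≈ 6645.00

The integral term ∫_10^27 x^2 dx = 6227.67.
Boundary: ½(f(10) + f(27)) = ½(100.000 + 729.000) = 414.500.
Running total after boundary: 6642.17.
Correction k=1: B_{2}/2! · (f^{(1)}(27) − f^{(1)}(10)) = 1/12 · (54.0000 − 20.0000) = 2.83333.
Running total after k=1: 6645.00.
Correction k=2: B_{4}/4! · (f^{(3)}(27) − f^{(3)}(10)) = −1/720 · (0.00000 − 0.00000) = 0.00000.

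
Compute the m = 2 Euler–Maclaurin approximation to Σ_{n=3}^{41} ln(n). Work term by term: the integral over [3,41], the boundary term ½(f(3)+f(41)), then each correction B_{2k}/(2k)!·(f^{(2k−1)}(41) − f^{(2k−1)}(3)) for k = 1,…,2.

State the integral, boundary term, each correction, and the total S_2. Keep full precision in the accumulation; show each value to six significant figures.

S_2 ≈ 113.341

The integral term ∫_3^41 ln(x) dx = 110.961.
Boundary: ½(f(3) + f(41)) = ½(1.09861 + 3.71357) = 2.40609.
Integral + boundary = 113.367.
Order-1 term: 1/12 · (0.0243902 − 0.333333) = -0.0257453.
Partial sum through k=1: 113.341.
Order-2 term: −1/720 · (2.90187e-05 − 0.0740741) = 0.000102840.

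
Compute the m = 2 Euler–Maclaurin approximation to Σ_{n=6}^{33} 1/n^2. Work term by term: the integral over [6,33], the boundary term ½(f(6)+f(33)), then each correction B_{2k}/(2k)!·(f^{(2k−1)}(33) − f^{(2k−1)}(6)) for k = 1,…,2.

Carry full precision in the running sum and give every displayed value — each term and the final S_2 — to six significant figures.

S_2 ≈ 0.151474

∫_6^33 1/x^2 dx evaluates to 0.136364.
Endpoint term: (f(6) + f(33))/2 = (0.0277778 + 0.000918274)/2 = 0.0143480.
So far: 0.150712.
k=1: B_{2}/(2)! × [f^{(1)}(33) − f^{(1)}(6)] = 1/12 × (-5.56529e-05 − (-0.00925926)) = 0.000766967.
Running total after k=1: 0.151479.
k=2: B_{4}/(4)! × [f^{(3)}(33) − f^{(3)}(6)] = −1/720 × (-6.13256e-07 − (-0.00308642)) = -4.28584e-06.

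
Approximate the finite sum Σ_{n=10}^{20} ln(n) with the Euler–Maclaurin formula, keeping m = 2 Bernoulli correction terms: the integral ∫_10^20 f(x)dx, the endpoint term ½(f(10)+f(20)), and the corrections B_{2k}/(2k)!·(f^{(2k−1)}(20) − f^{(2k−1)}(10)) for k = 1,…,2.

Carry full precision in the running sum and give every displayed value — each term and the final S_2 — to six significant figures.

S_2 ≈ 29.5338

Integral: ∫_10^20 ln(x) dx = 26.8888.
Boundary: ½(f(10) + f(20)) = ½(2.30259 + 2.99573) = 2.64916.
Running total after boundary: 29.5380.
Correction k=1: B_{2}/2! · (f^{(1)}(20) − f^{(1)}(10)) = 1/12 · (0.0500000 − 0.100000) = -0.00416667.
Running total after k=1: 29.5338.
Correction k=2: B_{4}/4! · (f^{(3)}(20) − f^{(3)}(10)) = −1/720 · (0.000250000 − 0.00200000) = 2.43056e-06.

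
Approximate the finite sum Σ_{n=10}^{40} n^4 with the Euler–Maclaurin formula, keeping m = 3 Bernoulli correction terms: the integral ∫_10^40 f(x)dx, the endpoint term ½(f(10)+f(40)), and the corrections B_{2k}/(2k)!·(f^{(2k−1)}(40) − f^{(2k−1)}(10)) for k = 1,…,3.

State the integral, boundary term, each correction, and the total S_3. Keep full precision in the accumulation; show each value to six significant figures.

Integral: ∫_10^40 x^4 dx = 2.04600e+07.
Endpoint term: (f(10) + f(40))/2 = (10000.0 + 2.56000e+06)/2 = 1.28500e+06.
Integral + boundary = 2.17450e+07.
k=1: B_{2}/(2)! × [f^{(1)}(40) − f^{(1)}(10)] = 1/12 × (256000 − 4000.00) = 21000.0.
Partial sum through k=1: 2.17660e+07.
k=2: B_{4}/(4)! × [f^{(3)}(40) − f^{(3)}(10)] = −1/720 × (960.000 − 240.000) = -1.00000.
Partial sum through k=2: 2.17660e+07.
k=3: B_{6}/(6)! × [f^{(5)}(40) − f^{(5)}(10)] = 1/30240 × (0.00000 − 0.00000) = 0.00000.

S_3 ≈ 2.17660e+07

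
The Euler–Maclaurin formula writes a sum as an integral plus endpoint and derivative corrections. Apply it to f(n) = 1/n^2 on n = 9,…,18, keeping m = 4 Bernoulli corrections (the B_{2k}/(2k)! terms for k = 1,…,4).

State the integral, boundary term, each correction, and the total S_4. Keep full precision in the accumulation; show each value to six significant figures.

Integral: ∫_9^18 1/x^2 dx = 0.0555556.
Endpoint term: (f(9) + f(18))/2 = (0.0123457 + 0.00308642)/2 = 0.00771605.
Running total after boundary: 0.0632716.
Correction k=1: B_{2}/2! · (f^{(1)}(18) − f^{(1)}(9)) = 1/12 · (-0.000342936 − (-0.00274348)) = 0.000200046.
After k=1: 0.0634717.
Correction k=2: B_{4}/4! · (f^{(3)}(18) − f^{(3)}(9)) = −1/720 · (-1.27013e-05 − (-0.000406442)) = -5.46862e-07.
After k=2: 0.0634711.
Correction k=3: B_{6}/6! · (f^{(5)}(18) − f^{(5)}(9)) = 1/30240 · (-1.17605e-06 − (-0.000150534)) = 4.93909e-09.
After k=3: 0.0634711.
Correction k=4: B_{8}/8! · (f^{(7)}(18) − f^{(7)}(9)) = −1/1209600 · (-2.03268e-07 − (-0.000104073)) = -8.58711e-11.

S_4 ≈ 0.0634711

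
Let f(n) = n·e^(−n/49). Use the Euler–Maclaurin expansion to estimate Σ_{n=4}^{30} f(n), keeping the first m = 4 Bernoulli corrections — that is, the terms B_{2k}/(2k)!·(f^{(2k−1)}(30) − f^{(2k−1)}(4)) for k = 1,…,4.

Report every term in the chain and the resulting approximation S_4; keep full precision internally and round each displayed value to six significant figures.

S_4 ≈ 304.750

∫_4^30 x·e^(−x/49) dx evaluates to 294.828.
½[f(4) + f(30)] = ½[3.68644 + 16.2640] = 9.97521.
Integral + boundary = 304.803.
k=1: B_{2}/(2)! × [f^{(1)}(30) − f^{(1)}(4)] = 1/12 × (0.210215 − 0.846377) = -0.0530135.
Partial sum through k=1: 304.750.
k=2: B_{4}/(4)! × [f^{(3)}(30) − f^{(3)}(4)] = −1/720 × (0.000539142 − 0.00112020) = 8.07024e-07.
Partial sum through k=2: 304.750.
k=3: B_{6}/(6)! × [f^{(5)}(30) − f^{(5)}(4)] = 1/30240 × (4.12633e-07 − 7.86292e-07) = -1.23565e-11.
Partial sum through k=3: 304.750.
k=4: B_{8}/(8)! × [f^{(7)}(30) − f^{(7)}(4)] = −1/1209600 × (2.50194e-10 − 4.60654e-10) = 1.73991e-16.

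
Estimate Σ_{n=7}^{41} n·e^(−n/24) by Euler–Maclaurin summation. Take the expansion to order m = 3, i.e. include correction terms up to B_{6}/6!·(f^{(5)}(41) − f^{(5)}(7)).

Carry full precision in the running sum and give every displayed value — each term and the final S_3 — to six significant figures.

Integral: ∫_7^41 x·e^(−x/24) dx = 273.160.
½[f(7) + f(41)] = ½[5.22912 + 7.42787] = 6.32849.
Running total after boundary: 279.488.
Order-1 term: 1/12 · (-0.128327 − 0.529137) = -0.0547887.
Running total after k=1: 279.433.
Order-2 term: −1/720 · (0.000406264 − 0.00351245) = 4.31415e-06.
Running total after k=2: 279.433.
Order-3 term: 1/30240 · (1.79743e-06 − 1.06012e-05) = -2.91128e-10.

S_3 ≈ 279.433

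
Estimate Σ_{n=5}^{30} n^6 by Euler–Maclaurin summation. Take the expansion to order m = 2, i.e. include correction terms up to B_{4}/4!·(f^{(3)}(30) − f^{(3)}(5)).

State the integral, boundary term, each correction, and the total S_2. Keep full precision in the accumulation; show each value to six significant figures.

S_2 ≈ 3.50093e+09

Integral: ∫_5^30 x^6 dx = 3.12427e+09.
½[f(5) + f(30)] = ½[15625.0 + 7.29000e+08] = 3.64508e+08.
Integral + boundary = 3.48878e+09.
Order-1 term: 1/12 · (1.45800e+08 − 18750.0) = 1.21484e+07.
After k=1: 3.50093e+09.
Order-2 term: −1/720 · (3.24000e+06 − 15000.0) = -4479.17.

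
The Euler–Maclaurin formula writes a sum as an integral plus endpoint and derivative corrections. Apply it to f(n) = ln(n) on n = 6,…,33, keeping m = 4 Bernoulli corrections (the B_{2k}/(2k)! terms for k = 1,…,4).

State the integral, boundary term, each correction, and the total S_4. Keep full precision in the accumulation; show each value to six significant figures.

S_4 ≈ 80.2670

Integral: ∫_6^33 ln(x) dx = 77.6342.
½[f(6) + f(33)] = ½[1.79176 + 3.49651] = 2.64413.
So far: 80.2783.
k=1: B_{2}/(2)! × [f^{(1)}(33) − f^{(1)}(6)] = 1/12 × (0.0303030 − 0.166667) = -0.0113636.
After k=1: 80.2670.
k=2: B_{4}/(4)! × [f^{(3)}(33) − f^{(3)}(6)] = −1/720 × (5.56529e-05 − 0.00925926) = 1.27828e-05.
After k=2: 80.2670.
k=3: B_{6}/(6)! × [f^{(5)}(33) − f^{(5)}(6)] = 1/30240 × (6.13256e-07 − 0.00308642) = -1.02044e-07.
After k=3: 80.2670.
k=4: B_{8}/(8)! × [f^{(7)}(33) − f^{(7)}(6)] = −1/1209600 × (1.68941e-08 − 0.00257202) = 2.12632e-09.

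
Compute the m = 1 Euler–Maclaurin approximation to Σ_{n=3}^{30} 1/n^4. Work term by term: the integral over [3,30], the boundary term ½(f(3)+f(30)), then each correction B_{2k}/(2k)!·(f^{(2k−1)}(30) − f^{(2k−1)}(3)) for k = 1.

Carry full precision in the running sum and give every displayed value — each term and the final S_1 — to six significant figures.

Integral: ∫_3^30 1/x^4 dx = 0.0123333.
Endpoint term: (f(3) + f(30))/2 = (0.0123457 + 1.23457e-06)/2 = 0.00617346.
Running total after boundary: 0.0185068.
Correction k=1: B_{2}/2! · (f^{(1)}(30) − f^{(1)}(3)) = 1/12 · (-1.64609e-07 − (-0.0164609)) = 0.00137173.

S_1 ≈ 0.0198785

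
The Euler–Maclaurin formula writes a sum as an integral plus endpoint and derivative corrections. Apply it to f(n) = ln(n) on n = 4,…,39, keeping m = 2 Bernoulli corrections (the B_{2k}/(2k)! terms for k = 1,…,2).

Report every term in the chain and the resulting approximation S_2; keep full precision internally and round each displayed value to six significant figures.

S_2 ≈ 104.840

Integral: ∫_4^39 ln(x) dx = 102.334.
Boundary: ½(f(4) + f(39)) = ½(1.38629 + 3.66356) = 2.52493.
Running total after boundary: 104.859.
k=1: B_{2}/(2)! × [f^{(1)}(39) − f^{(1)}(4)] = 1/12 × (0.0256410 − 0.250000) = -0.0186966.
Running total after k=1: 104.840.
k=2: B_{4}/(4)! × [f^{(3)}(39) − f^{(3)}(4)] = −1/720 × (3.37160e-05 − 0.0312500) = 4.33559e-05.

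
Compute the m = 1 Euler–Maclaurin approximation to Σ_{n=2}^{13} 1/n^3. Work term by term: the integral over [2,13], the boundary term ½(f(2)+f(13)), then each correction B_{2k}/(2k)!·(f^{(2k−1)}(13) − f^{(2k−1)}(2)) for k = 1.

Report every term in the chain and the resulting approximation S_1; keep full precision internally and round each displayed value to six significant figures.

∫_2^13 1/x^3 dx evaluates to 0.122041.
Endpoint term: (f(2) + f(13))/2 = (0.125000 + 0.000455166)/2 = 0.0627276.
Running total after boundary: 0.184769.
k=1: B_{2}/(2)! × [f^{(1)}(13) − f^{(1)}(2)] = 1/12 × (-0.000105038 − (-0.187500)) = 0.0156162.

S_1 ≈ 0.200385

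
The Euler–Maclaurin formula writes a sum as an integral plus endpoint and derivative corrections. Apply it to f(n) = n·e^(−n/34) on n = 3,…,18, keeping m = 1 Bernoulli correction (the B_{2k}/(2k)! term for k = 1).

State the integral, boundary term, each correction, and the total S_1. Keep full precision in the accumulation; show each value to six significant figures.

∫_3^18 x·e^(−x/34) dx evaluates to 110.490.
Boundary: ½(f(3) + f(18)) = ½(2.74664 + 10.6011) = 6.67388.
So far: 117.164.
Order-1 term: 1/12 · (0.277154 − 0.834762) = -0.0464674.

S_1 ≈ 117.118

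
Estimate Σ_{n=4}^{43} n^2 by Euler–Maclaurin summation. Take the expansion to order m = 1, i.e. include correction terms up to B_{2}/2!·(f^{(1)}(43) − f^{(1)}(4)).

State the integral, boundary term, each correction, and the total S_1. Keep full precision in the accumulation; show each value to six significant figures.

S_1 ≈ 27420.0

The integral term ∫_4^43 x^2 dx = 26481.0.
Endpoint term: (f(4) + f(43))/2 = (16.0000 + 1849.00)/2 = 932.500.
Integral + boundary = 27413.5.
k=1: B_{2}/(2)! × [f^{(1)}(43) − f^{(1)}(4)] = 1/12 × (86.0000 − 8.00000) = 6.50000.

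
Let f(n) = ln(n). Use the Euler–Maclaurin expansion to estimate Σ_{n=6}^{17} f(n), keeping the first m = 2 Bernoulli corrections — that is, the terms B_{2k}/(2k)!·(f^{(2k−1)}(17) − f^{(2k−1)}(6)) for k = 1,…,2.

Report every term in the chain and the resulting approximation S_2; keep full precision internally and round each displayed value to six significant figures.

The integral term ∫_6^17 ln(x) dx = 26.4141.
½[f(6) + f(17)] = ½[1.79176 + 2.83321] = 2.31249.
So far: 28.7266.
Order-1 term: 1/12 · (0.0588235 − 0.166667) = -0.00898693.
Running total after k=1: 28.7176.
Order-2 term: −1/720 · (0.000407083 − 0.00925926) = 1.22947e-05.

S_2 ≈ 28.7176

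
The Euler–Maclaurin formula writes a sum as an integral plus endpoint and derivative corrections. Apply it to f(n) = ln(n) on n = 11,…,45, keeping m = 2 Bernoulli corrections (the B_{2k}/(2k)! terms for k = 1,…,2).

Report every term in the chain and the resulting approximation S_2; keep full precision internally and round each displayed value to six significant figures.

S_2 ≈ 114.020

Integral: ∫_11^45 ln(x) dx = 110.923.
Endpoint term: (f(11) + f(45))/2 = (2.39790 + 3.80666)/2 = 3.10228.
Running total after boundary: 114.025.
Order-1 term: 1/12 · (0.0222222 − 0.0909091) = -0.00572391.
After k=1: 114.020.
Order-2 term: −1/720 · (2.19479e-05 − 0.00150263) = 2.05650e-06.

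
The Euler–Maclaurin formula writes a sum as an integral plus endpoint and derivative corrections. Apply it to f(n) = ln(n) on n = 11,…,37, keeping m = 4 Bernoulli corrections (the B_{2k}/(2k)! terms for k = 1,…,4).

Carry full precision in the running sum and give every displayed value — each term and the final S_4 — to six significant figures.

S_4 ≈ 84.2262

∫_11^37 ln(x) dx evaluates to 81.2271.
Boundary: ½(f(11) + f(37)) = ½(2.39790 + 3.61092) = 3.00441.
So far: 84.2315.
k=1: B_{2}/(2)! × [f^{(1)}(37) − f^{(1)}(11)] = 1/12 × (0.0270270 − 0.0909091) = -0.00532351.
After k=1: 84.2262.
k=2: B_{4}/(4)! × [f^{(3)}(37) − f^{(3)}(11)] = −1/720 × (3.94843e-05 − 0.00150263) = 2.03215e-06.
After k=2: 84.2262.
k=3: B_{6}/(6)! × [f^{(5)}(37) − f^{(5)}(11)] = 1/30240 × (3.46101e-07 − 0.000149021) = -4.91650e-09.
After k=3: 84.2262.
k=4: B_{8}/(8)! × [f^{(7)}(37) − f^{(7)}(11)] = −1/1209600 × (7.58439e-09 − 3.69474e-05) = 3.05389e-11.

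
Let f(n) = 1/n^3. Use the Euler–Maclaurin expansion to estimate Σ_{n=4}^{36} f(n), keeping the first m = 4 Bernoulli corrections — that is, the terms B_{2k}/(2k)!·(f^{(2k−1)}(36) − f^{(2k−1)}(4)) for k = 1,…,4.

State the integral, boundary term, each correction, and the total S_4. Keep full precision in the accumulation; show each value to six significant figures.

S_4 ≈ 0.0396446

The integral term ∫_4^36 1/x^3 dx = 0.0308642.
Boundary: ½(f(4) + f(36)) = ½(0.0156250 + 2.14335e-05) = 0.00782322.
Running total after boundary: 0.0386874.
Order-1 term: 1/12 · (-1.78612e-06 − (-0.0117188)) = 0.000976414.
Partial sum through k=1: 0.0396638.
Order-2 term: −1/720 · (-2.75636e-08 − (-0.0146484)) = -2.03450e-05.
Partial sum through k=2: 0.0396435.
Order-3 term: 1/30240 · (-8.93265e-10 − (-0.0384521)) = 1.27157e-06.
Partial sum through k=3: 0.0396448.
Order-4 term: −1/1209600 · (-4.96259e-11 − (-0.173035)) = -1.43051e-07.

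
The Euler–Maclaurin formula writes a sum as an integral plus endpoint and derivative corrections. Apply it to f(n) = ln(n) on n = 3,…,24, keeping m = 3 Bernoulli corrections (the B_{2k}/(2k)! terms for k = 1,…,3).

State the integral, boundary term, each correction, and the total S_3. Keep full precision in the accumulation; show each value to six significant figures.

Integral: ∫_3^24 ln(x) dx = 51.9775.
Endpoint term: (f(3) + f(24))/2 = (1.09861 + 3.17805)/2 = 2.13833.
Running total after boundary: 54.1158.
Order-1 term: 1/12 · (0.0416667 − 0.333333) = -0.0243056.
Running total after k=1: 54.0915.
Order-2 term: −1/720 · (0.000144676 − 0.0740741) = 0.000102680.
Running total after k=2: 54.0916.
Order-3 term: 1/30240 · (3.01408e-06 − 0.0987654) = -3.26595e-06.

S_3 ≈ 54.0916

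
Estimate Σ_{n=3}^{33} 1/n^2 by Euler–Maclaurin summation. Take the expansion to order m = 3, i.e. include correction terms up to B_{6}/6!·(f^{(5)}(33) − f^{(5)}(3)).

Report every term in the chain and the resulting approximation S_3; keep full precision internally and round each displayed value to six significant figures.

S_3 ≈ 0.365087

∫_3^33 1/x^2 dx evaluates to 0.303030.
½[f(3) + f(33)] = ½[0.111111 + 0.000918274] = 0.0560147.
Integral + boundary = 0.359045.
Correction k=1: B_{2}/2! · (f^{(1)}(33) − f^{(1)}(3)) = 1/12 · (-5.56529e-05 − (-0.0740741)) = 0.00616820.
Running total after k=1: 0.365213.
Correction k=2: B_{4}/4! · (f^{(3)}(33) − f^{(3)}(3)) = −1/720 · (-6.13256e-07 − (-0.0987654)) = -0.000137173.
Running total after k=2: 0.365076.
Correction k=3: B_{6}/6! · (f^{(5)}(33) − f^{(5)}(3)) = 1/30240 · (-1.68941e-08 − (-0.329218)) = 1.08868e-05.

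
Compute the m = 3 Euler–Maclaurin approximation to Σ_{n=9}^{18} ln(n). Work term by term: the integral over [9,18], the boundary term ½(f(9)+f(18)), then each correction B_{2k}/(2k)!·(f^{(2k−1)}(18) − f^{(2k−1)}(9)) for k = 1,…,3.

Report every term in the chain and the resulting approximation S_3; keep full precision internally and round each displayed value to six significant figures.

S_3 ≈ 25.7908

∫_9^18 ln(x) dx evaluates to 23.2517.
½[f(9) + f(18)] = ½[2.19722 + 2.89037] = 2.54380.
So far: 25.7955.
Order-1 term: 1/12 · (0.0555556 − 0.111111) = -0.00462963.
After k=1: 25.7908.
Order-2 term: −1/720 · (0.000342936 − 0.00274348) = 3.33410e-06.
After k=2: 25.7908.
Order-3 term: 1/30240 · (1.27013e-05 − 0.000406442) = -1.30205e-08.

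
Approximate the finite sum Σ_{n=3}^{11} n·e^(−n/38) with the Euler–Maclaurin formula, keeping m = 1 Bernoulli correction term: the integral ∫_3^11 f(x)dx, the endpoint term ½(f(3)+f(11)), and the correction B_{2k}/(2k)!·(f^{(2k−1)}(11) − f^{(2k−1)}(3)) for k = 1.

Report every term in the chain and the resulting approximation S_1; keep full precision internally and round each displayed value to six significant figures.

Integral: ∫_3^11 x·e^(−x/38) dx = 45.7297.
½[f(3) + f(11)] = ½[2.77227 + 8.23523] = 5.50375.
Integral + boundary = 51.2335.
Order-1 term: 1/12 · (0.531941 − 0.851134) = -0.0265994.

S_1 ≈ 51.2069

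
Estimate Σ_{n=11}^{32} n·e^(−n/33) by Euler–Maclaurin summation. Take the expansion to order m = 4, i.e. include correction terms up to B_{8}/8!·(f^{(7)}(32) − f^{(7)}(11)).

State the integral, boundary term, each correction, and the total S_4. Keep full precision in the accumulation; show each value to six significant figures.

∫_11^32 x·e^(−x/33) dx evaluates to 227.024.
Boundary: ½(f(11) + f(32)) = ½(7.88184 + 12.1343) = 10.0081.
Running total after boundary: 237.032.
Order-1 term: 1/12 · (0.0114908 − 0.477688) = -0.0388497.
After k=1: 236.993.
Order-2 term: −1/720 · (0.000706967 − 0.00175459) = 1.45503e-06.
After k=2: 236.993.
Order-3 term: 1/30240 · (1.28869e-06 − 2.81959e-06) = -5.06251e-11.
After k=3: 236.993.
Order-4 term: −1/1209600 · (1.77060e-09 − 3.69880e-09) = 1.59407e-15.

S_4 ≈ 236.993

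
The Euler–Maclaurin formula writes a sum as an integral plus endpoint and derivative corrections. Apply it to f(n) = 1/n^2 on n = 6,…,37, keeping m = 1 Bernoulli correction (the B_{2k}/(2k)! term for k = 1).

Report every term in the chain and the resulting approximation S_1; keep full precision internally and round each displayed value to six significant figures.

S_1 ≈ 0.154662

The integral term ∫_6^37 1/x^2 dx = 0.139640.
Boundary: ½(f(6) + f(37)) = ½(0.0277778 + 0.000730460) = 0.0142541.
Running total after boundary: 0.153894.
Correction k=1: B_{2}/2! · (f^{(1)}(37) − f^{(1)}(6)) = 1/12 · (-3.94843e-05 − (-0.00925926)) = 0.000768315.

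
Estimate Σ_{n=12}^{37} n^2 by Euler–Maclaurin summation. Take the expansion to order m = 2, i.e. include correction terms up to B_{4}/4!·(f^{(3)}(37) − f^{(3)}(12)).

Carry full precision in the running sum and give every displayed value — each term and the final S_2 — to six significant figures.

The integral term ∫_12^37 x^2 dx = 16308.3.
Boundary: ½(f(12) + f(37)) = ½(144.000 + 1369.00) = 756.500.
So far: 17064.8.
Correction k=1: B_{2}/2! · (f^{(1)}(37) − f^{(1)}(12)) = 1/12 · (74.0000 − 24.0000) = 4.16667.
Partial sum through k=1: 17069.0.
Correction k=2: B_{4}/4! · (f^{(3)}(37) − f^{(3)}(12)) = −1/720 · (0.00000 − 0.00000) = 0.00000.

S_2 ≈ 17069.0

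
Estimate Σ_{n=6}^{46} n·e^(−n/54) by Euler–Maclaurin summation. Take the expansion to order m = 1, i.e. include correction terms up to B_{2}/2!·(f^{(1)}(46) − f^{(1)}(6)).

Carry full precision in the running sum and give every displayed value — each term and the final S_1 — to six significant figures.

S_1 ≈ 607.945

Integral: ∫_6^46 x·e^(−x/54) dx = 595.509.
Endpoint term: (f(6) + f(46))/2 = (5.36904 + 19.6247)/2 = 12.4969.
So far: 608.006.
k=1: B_{2}/(2)! × [f^{(1)}(46) − f^{(1)}(6)] = 1/12 × (0.0632036 − 0.795413) = -0.0610174.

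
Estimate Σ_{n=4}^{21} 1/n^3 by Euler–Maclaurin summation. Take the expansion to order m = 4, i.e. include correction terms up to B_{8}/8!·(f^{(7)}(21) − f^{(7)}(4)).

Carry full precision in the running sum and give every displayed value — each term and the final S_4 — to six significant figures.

∫_4^21 1/x^3 dx evaluates to 0.0301162.
Endpoint term: (f(4) + f(21))/2 = (0.0156250 + 0.000107980)/2 = 0.00786649.
So far: 0.0379827.
Correction k=1: B_{2}/2! · (f^{(1)}(21) − f^{(1)}(4)) = 1/12 · (-1.54257e-05 − (-0.0117188)) = 0.000975277.
After k=1: 0.0389580.
Correction k=2: B_{4}/4! · (f^{(3)}(21) − f^{(3)}(4)) = −1/720 · (-6.99577e-07 − (-0.0146484)) = -2.03441e-05.
After k=2: 0.0389376.
Correction k=3: B_{6}/6! · (f^{(5)}(21) − f^{(5)}(4)) = 1/30240 · (-6.66264e-08 − (-0.0384521)) = 1.27156e-06.
After k=3: 0.0389389.
Correction k=4: B_{8}/8! · (f^{(7)}(21) − f^{(7)}(4)) = −1/1209600 · (-1.08778e-08 − (-0.173035)) = -1.43051e-07.

S_4 ≈ 0.0389388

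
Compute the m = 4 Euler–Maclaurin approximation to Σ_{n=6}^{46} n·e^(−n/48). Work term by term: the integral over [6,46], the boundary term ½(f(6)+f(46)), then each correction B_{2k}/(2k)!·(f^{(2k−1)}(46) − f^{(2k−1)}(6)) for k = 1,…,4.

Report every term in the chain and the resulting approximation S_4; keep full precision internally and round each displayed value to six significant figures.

S_4 ≈ 568.343

The integral term ∫_6^46 x·e^(−x/48) dx = 556.938.
Boundary: ½(f(6) + f(46)) = ½(5.29498 + 17.6425) = 11.4687.
Running total after boundary: 568.406.
Order-1 term: 1/12 · (0.0159805 − 0.772185) = -0.0630170.
After k=1: 568.343.
Order-2 term: −1/720 · (0.000339863 − 0.00110121) = 1.05742e-06.
After k=2: 568.343.
Order-3 term: 1/30240 · (2.92009e-07 − 8.10444e-07) = -1.71440e-11.
After k=3: 568.343.
Order-4 term: −1/1209600 · (1.89457e-10 − 4.96065e-10) = 2.53479e-16.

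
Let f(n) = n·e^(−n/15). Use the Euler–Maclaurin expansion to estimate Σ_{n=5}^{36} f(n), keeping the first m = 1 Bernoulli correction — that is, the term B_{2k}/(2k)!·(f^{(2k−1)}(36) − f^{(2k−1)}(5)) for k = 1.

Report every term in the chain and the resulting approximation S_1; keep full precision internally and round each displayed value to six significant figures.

∫_5^36 x·e^(−x/15) dx evaluates to 145.560.
Endpoint term: (f(5) + f(36))/2 = (3.58266 + 3.26585)/2 = 3.42425.
Integral + boundary = 148.984.
Correction k=1: B_{2}/2! · (f^{(1)}(36) − f^{(1)}(5)) = 1/12 · (-0.127005 − 0.477688) = -0.0503911.

S_1 ≈ 148.934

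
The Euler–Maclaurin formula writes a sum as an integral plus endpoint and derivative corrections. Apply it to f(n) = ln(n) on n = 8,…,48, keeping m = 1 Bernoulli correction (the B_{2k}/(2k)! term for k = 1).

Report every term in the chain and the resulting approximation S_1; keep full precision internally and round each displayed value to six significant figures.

S_1 ≈ 132.149

Integral: ∫_8^48 ln(x) dx = 129.182.
Boundary: ½(f(8) + f(48)) = ½(2.07944 + 3.87120) = 2.97532.
Running total after boundary: 132.157.
Correction k=1: B_{2}/2! · (f^{(1)}(48) − f^{(1)}(8)) = 1/12 · (0.0208333 − 0.125000) = -0.00868056.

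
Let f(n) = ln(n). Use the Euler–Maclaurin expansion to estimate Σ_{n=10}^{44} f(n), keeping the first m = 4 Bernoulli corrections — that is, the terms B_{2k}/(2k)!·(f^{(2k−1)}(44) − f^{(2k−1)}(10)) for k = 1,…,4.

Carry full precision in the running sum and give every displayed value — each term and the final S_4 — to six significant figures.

Integral: ∫_10^44 ln(x) dx = 109.478.
Boundary: ½(f(10) + f(44)) = ½(2.30259 + 3.78419) = 3.04339.
Running total after boundary: 112.522.
Correction k=1: B_{2}/2! · (f^{(1)}(44) − f^{(1)}(10)) = 1/12 · (0.0227273 − 0.100000) = -0.00643939.
After k=1: 112.515.
Correction k=2: B_{4}/4! · (f^{(3)}(44) − f^{(3)}(10)) = −1/720 · (2.34786e-05 − 0.00200000) = 2.74517e-06.
After k=2: 112.515.
Correction k=3: B_{6}/6! · (f^{(5)}(44) − f^{(5)}(10)) = 1/30240 · (1.45528e-07 − 0.000240000) = -7.93170e-09.
After k=3: 112.515.
Correction k=4: B_{8}/8! · (f^{(7)}(44) − f^{(7)}(10)) = −1/1209600 · (2.25509e-09 − 7.20000e-05) = 5.95219e-11.

S_4 ≈ 112.515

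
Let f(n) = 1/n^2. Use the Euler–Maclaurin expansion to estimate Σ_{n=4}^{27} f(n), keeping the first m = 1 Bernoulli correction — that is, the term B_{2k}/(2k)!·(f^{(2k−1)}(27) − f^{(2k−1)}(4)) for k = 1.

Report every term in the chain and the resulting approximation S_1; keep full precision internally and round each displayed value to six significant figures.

Integral: ∫_4^27 1/x^2 dx = 0.212963.
½[f(4) + f(27)] = ½[0.0625000 + 0.00137174] = 0.0319359.
So far: 0.244899.
Order-1 term: 1/12 · (-0.000101611 − (-0.0312500)) = 0.00259570.

S_1 ≈ 0.247495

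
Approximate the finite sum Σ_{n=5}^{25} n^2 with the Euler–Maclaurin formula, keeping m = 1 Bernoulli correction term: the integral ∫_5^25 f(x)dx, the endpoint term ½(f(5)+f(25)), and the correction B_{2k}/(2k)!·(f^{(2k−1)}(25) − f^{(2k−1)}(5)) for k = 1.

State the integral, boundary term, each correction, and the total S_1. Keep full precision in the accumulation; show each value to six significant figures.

S_1 ≈ 5495.00

Integral: ∫_5^25 x^2 dx = 5166.67.
Endpoint term: (f(5) + f(25))/2 = (25.0000 + 625.000)/2 = 325.000.
Running total after boundary: 5491.67.
Correction k=1: B_{2}/2! · (f^{(1)}(25) − f^{(1)}(5)) = 1/12 · (50.0000 − 10.0000) = 3.33333.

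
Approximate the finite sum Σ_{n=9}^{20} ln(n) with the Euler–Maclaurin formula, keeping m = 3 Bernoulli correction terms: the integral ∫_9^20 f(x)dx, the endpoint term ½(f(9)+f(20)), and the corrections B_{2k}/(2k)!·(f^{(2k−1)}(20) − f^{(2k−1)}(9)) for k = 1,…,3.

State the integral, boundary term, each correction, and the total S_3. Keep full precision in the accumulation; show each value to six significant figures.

S_3 ≈ 31.7310

Integral: ∫_9^20 ln(x) dx = 29.1396.
½[f(9) + f(20)] = ½[2.19722 + 2.99573] = 2.59648.
Running total after boundary: 31.7361.
Order-1 term: 1/12 · (0.0500000 − 0.111111) = -0.00509259.
Running total after k=1: 31.7310.
Order-2 term: −1/720 · (0.000250000 − 0.00274348) = 3.46317e-06.
Running total after k=2: 31.7310.
Order-3 term: 1/30240 · (7.50000e-06 − 0.000406442) = -1.31925e-08.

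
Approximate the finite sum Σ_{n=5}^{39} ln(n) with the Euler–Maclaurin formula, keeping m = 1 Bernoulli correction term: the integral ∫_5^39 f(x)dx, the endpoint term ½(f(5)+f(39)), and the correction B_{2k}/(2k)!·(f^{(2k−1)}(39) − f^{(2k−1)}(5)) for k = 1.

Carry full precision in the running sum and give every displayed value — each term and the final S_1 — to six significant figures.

∫_5^39 ln(x) dx evaluates to 100.832.
½[f(5) + f(39)] = ½[1.60944 + 3.66356] = 2.63650.
So far: 103.468.
Order-1 term: 1/12 · (0.0256410 − 0.200000) = -0.0145299.

S_1 ≈ 103.454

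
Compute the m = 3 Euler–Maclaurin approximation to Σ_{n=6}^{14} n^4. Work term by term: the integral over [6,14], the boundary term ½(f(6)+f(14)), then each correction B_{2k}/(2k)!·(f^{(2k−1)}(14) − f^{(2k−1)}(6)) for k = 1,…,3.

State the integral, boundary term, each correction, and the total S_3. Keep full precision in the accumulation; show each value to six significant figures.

The integral term ∫_6^14 x^4 dx = 106010.
½[f(6) + f(14)] = ½[1296.00 + 38416.0] = 19856.0.
Running total after boundary: 125866.
Correction k=1: B_{2}/2! · (f^{(1)}(14) − f^{(1)}(6)) = 1/12 · (10976.0 − 864.000) = 842.667.
After k=1: 126708.
Correction k=2: B_{4}/4! · (f^{(3)}(14) − f^{(3)}(6)) = −1/720 · (336.000 − 144.000) = -0.266667.
After k=2: 126708.
Correction k=3: B_{6}/6! · (f^{(5)}(14) − f^{(5)}(6)) = 1/30240 · (0.00000 − 0.00000) = 0.00000.

S_3 ≈ 126708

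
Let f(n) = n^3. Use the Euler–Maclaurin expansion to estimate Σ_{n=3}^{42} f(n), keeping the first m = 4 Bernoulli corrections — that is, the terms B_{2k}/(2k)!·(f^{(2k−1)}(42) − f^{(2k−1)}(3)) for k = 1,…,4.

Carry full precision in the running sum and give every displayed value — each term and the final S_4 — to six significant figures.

∫_3^42 x^3 dx evaluates to 777904.
½[f(3) + f(42)] = ½[27.0000 + 74088.0] = 37057.5.
Integral + boundary = 814961.
Order-1 term: 1/12 · (5292.00 − 27.0000) = 438.750.
Running total after k=1: 815400.
Order-2 term: −1/720 · (6.00000 − 6.00000) = 0.00000.
Running total after k=2: 815400.
Order-3 term: 1/30240 · (0.00000 − 0.00000) = 0.00000.
Running total after k=3: 815400.
Order-4 term: −1/1209600 · (0.00000 − 0.00000) = 0.00000.

S_4 ≈ 815400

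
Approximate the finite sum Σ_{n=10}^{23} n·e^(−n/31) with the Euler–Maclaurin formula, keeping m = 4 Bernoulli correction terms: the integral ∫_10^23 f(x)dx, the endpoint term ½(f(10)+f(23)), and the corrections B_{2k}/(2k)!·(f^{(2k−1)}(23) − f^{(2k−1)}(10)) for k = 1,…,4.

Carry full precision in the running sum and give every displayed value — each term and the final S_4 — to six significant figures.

The integral term ∫_10^23 x·e^(−x/31) dx = 123.412.
Boundary: ½(f(10) + f(23)) = ½(7.24278 + 10.9524) = 9.09759.
Running total after boundary: 132.510.
Correction k=1: B_{2}/2! · (f^{(1)}(23) − f^{(1)}(10)) = 1/12 · (0.122888 − 0.490640) = -0.0306460.
Partial sum through k=1: 132.479.
Correction k=2: B_{4}/4! · (f^{(3)}(23) − f^{(3)}(10)) = −1/720 · (0.00111891 − 0.00201789) = 1.24859e-06.
Partial sum through k=2: 132.479.
Correction k=3: B_{6}/6! · (f^{(5)}(23) − f^{(5)}(10)) = 1/30240 · (2.19557e-06 − 3.66830e-06) = -4.87014e-11.
Partial sum through k=3: 132.479.
Correction k=4: B_{8}/8! · (f^{(7)}(23) − f^{(7)}(10)) = −1/1209600 · (3.35777e-09 − 5.44933e-09) = 1.72913e-15.

S_4 ≈ 132.479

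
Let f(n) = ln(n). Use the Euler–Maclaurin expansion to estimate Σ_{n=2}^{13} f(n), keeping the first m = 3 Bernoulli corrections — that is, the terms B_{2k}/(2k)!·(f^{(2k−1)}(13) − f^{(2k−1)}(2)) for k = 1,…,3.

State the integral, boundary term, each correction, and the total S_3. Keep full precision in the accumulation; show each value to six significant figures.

S_3 ≈ 22.5522

The integral term ∫_2^13 ln(x) dx = 20.9580.
Endpoint term: (f(2) + f(13))/2 = (0.693147 + 2.56495)/2 = 1.62905.
Integral + boundary = 22.5871.
Order-1 term: 1/12 · (0.0769231 − 0.500000) = -0.0352564.
After k=1: 22.5518.
Order-2 term: −1/720 · (0.000910332 − 0.250000) = 0.000345958.
After k=2: 22.5522.
Order-3 term: 1/30240 · (6.46390e-05 − 0.750000) = -2.47994e-05.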